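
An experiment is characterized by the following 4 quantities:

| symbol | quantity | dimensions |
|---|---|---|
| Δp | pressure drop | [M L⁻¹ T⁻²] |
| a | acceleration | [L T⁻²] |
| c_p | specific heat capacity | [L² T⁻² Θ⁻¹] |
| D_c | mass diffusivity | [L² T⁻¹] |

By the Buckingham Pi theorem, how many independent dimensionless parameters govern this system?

0

There are 4 variables and 4 base dimensions (M, L, T, Θ).
The dimension matrix has rank 4.
Independent dimensionless groups: 4 − 4 = 0.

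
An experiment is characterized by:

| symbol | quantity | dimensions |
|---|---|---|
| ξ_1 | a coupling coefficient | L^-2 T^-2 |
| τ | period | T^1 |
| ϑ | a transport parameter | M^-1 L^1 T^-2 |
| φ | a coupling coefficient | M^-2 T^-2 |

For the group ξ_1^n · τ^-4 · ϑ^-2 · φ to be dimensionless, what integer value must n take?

Balance the L exponent: (-2)·n from ξ_1, plus −4·(0) − 2·(1) + (0) = -2 from the rest, must sum to zero.
-2n − 2 = 0, so n = -1.

-1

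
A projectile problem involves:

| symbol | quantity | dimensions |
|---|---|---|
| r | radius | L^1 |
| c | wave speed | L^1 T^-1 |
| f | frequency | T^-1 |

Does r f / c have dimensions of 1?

Sum the exponent of each base dimension across the product:
  L: [r]_L − [c]_L + [f]_L = (1) − (1) + (0) = 0
  T: [r]_T − [c]_T + [f]_T = (0) − (-1) + (-1) = 0
All base exponents vanish — dimensionless.

yes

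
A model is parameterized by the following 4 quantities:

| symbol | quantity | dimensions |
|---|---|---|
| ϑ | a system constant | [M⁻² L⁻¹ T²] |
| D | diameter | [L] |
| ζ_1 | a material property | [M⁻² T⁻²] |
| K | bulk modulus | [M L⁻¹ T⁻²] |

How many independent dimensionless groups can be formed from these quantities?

There are 4 variables and 3 base dimensions (M, L, T).
The dimension matrix has rank 3.
Independent dimensionless groups: 4 − 3 = 1.

1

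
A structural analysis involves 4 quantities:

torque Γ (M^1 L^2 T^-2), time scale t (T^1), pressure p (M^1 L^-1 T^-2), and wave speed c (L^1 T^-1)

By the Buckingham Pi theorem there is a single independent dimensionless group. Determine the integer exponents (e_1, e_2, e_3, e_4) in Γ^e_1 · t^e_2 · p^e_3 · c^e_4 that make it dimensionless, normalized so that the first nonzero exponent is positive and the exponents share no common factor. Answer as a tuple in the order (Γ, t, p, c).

M: e_1·(1) + e_2·(0) + e_3·(1) + e_4·(0) = 0
L: e_1·(2) + e_2·(0) + e_3·(-1) + e_4·(1) = 0
T: e_1·(-2) + e_2·(1) + e_3·(-2) + e_4·(-1) = 0
Solving this homogeneous linear system for the smallest-integer solution (first nonzero entry positive) gives (1, -3, -1, -3).

(1, -3, -1, -3)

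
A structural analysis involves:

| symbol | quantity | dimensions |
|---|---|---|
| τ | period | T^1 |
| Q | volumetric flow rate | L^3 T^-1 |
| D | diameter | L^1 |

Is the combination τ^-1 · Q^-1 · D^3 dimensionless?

yes

Sum the exponent of each base dimension across the product:
  L: −[τ]_L − [Q]_L + 3·[D]_L = −(0) − (3) + 3·(1) = 0
  T: −[τ]_T − [Q]_T + 3·[D]_T = −(1) − (-1) + 3·(0) = 0
All base exponents vanish — dimensionless.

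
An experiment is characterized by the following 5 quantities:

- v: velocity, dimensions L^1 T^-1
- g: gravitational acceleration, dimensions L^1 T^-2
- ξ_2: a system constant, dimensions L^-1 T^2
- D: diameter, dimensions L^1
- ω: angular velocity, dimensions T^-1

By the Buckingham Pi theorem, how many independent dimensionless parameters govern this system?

3

There are 5 variables and 2 base dimensions (L, T).
The dimension matrix has rank 2.
Independent dimensionless groups: 5 − 2 = 3.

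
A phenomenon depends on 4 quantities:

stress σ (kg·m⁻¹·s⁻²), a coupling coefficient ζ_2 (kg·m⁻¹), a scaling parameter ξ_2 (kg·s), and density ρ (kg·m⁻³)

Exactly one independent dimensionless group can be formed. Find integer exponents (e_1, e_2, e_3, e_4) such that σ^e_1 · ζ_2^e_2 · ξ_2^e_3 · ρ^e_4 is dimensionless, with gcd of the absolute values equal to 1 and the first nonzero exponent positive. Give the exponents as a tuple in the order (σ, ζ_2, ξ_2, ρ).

(1, -4, 2, 1)

M: e_1·(1) + e_2·(1) + e_3·(1) + e_4·(1) = 0
L: e_1·(-1) + e_2·(-1) + e_3·(0) + e_4·(-3) = 0
T: e_1·(-2) + e_2·(0) + e_3·(1) + e_4·(0) = 0
Solving this homogeneous linear system for the smallest-integer solution (first nonzero entry positive) gives (1, -4, 2, 1).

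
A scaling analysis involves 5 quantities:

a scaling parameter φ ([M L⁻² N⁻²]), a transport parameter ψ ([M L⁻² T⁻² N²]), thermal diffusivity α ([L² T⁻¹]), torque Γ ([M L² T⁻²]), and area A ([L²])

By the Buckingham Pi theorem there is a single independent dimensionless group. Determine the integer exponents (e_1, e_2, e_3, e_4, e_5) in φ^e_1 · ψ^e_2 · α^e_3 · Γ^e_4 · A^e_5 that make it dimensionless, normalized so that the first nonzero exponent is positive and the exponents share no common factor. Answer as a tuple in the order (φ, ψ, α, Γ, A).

(1, 1, 2, -2, 2)

M: e_1·(1) + e_2·(1) + e_3·(0) + e_4·(1) + e_5·(0) = 0
L: e_1·(-2) + e_2·(-2) + e_3·(2) + e_4·(2) + e_5·(2) = 0
T: e_1·(0) + e_2·(-2) + e_3·(-1) + e_4·(-2) + e_5·(0) = 0
N: e_1·(-2) + e_2·(2) + e_3·(0) + e_4·(0) + e_5·(0) = 0
Solving this homogeneous linear system for the smallest-integer solution (first nonzero entry positive) gives (1, 1, 2, -2, 2).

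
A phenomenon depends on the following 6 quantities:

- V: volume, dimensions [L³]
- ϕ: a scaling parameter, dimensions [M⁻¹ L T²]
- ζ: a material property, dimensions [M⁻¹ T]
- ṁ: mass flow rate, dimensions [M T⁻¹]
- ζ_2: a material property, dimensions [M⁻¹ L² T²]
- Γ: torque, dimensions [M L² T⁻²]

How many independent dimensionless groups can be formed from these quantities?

3

There are 6 variables and 3 base dimensions (M, L, T).
The dimension matrix has rank 3.
Independent dimensionless groups: 6 − 3 = 3.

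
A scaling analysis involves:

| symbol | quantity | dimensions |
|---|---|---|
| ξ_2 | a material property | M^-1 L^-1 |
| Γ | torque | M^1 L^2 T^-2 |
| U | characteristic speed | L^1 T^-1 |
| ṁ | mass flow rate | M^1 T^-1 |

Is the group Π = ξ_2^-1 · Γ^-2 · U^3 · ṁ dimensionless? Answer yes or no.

yes

Sum the exponent of each base dimension across the product:
  M: −[ξ_2]_M − 2·[Γ]_M + 3·[U]_M + [ṁ]_M = −(-1) − 2·(1) + 3·(0) + (1) = 0
  L: −[ξ_2]_L − 2·[Γ]_L + 3·[U]_L + [ṁ]_L = −(-1) − 2·(2) + 3·(1) + (0) = 0
  T: −[ξ_2]_T − 2·[Γ]_T + 3·[U]_T + [ṁ]_T = −(0) − 2·(-2) + 3·(-1) + (-1) = 0
All base exponents vanish — dimensionless.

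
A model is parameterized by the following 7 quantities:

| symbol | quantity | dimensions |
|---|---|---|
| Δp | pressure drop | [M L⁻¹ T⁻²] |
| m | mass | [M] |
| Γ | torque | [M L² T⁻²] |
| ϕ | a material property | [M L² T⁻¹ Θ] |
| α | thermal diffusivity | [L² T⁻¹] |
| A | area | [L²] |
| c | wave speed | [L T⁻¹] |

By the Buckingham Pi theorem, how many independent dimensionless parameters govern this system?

3

There are 7 variables and 4 base dimensions (M, L, T, Θ).
The dimension matrix has rank 4.
Independent dimensionless groups: 7 − 4 = 3.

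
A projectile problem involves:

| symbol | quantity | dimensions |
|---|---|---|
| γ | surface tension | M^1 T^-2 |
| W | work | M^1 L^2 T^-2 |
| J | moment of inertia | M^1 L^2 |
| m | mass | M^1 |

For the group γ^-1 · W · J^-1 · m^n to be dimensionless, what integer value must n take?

Balance the M exponent: (1)·n from m, plus −(1) + (1) − (1) = -1 from the rest, must sum to zero.
n − 1 = 0, so n = 1.

1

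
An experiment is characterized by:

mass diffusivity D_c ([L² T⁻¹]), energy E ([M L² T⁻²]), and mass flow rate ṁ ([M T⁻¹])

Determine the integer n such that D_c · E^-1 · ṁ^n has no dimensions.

Balance the M exponent: (1)·n from ṁ, plus (0) − (1) = -1 from the rest, must sum to zero.
n − 1 = 0, so n = 1.

1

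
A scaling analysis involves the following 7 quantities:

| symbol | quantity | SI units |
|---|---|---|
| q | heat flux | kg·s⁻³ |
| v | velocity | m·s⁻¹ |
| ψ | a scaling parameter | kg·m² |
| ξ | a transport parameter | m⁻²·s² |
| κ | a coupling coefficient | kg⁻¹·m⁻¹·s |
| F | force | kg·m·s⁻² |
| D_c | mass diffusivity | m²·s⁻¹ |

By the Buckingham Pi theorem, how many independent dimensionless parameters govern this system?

There are 7 variables and 3 base dimensions (M, L, T).
The dimension matrix has rank 3.
Independent dimensionless groups: 7 − 3 = 4.

4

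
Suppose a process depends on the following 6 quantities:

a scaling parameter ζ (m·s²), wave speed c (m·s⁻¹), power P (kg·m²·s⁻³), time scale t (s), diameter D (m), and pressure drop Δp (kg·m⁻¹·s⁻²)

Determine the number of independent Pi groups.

3

There are 6 variables and 3 base dimensions (M, L, T).
The dimension matrix has rank 3.
Independent dimensionless groups: 6 − 3 = 3.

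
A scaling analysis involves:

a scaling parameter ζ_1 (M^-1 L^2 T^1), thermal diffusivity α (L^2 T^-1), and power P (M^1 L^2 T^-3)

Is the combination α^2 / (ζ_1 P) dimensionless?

Sum the exponent of each base dimension across the product:
  M: −[ζ_1]_M + 2·[α]_M − [P]_M = −(-1) + 2·(0) − (1) = 0
  L: −[ζ_1]_L + 2·[α]_L − [P]_L = −(2) + 2·(2) − (2) = 0
  T: −[ζ_1]_T + 2·[α]_T − [P]_T = −(1) + 2·(-1) − (-3) = 0
All base exponents vanish — dimensionless.

yes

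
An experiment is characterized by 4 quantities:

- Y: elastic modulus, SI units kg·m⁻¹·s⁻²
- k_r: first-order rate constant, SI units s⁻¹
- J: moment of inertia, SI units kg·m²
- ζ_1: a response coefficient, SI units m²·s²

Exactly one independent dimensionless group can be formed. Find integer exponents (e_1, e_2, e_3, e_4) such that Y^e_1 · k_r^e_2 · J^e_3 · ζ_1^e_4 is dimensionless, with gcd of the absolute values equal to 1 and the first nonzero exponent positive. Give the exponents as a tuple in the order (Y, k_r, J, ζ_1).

M: e_1·(1) + e_2·(0) + e_3·(1) + e_4·(0) = 0
L: e_1·(-1) + e_2·(0) + e_3·(2) + e_4·(2) = 0
T: e_1·(-2) + e_2·(-1) + e_3·(0) + e_4·(2) = 0
Solving this homogeneous linear system for the smallest-integer solution (first nonzero entry positive) gives (2, 2, -2, 3).

(2, 2, -2, 3)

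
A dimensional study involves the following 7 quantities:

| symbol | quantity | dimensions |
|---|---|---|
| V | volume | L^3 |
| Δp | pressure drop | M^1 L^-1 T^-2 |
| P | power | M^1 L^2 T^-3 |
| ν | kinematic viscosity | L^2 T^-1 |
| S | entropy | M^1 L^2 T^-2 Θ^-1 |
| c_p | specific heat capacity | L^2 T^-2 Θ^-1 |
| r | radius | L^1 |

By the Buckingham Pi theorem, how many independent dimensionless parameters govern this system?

There are 7 variables and 4 base dimensions (M, L, T, Θ).
The dimension matrix has rank 4.
Independent dimensionless groups: 7 − 4 = 3.

3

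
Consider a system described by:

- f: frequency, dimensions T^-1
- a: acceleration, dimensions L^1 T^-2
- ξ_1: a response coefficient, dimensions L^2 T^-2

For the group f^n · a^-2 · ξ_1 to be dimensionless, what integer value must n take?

Balance the T exponent: (-1)·n from f, plus −2·(-2) + (-2) = 2 from the rest, must sum to zero.
−n + 2 = 0, so n = 2.

2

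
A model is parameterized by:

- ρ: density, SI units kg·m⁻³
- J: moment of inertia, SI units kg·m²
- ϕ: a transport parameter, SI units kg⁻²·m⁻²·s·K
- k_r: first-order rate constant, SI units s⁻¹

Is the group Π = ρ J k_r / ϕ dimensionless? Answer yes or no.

no

Sum the exponent of each base dimension across the product:
  M: [ρ]_M + [J]_M − [ϕ]_M + [k_r]_M = (1) + (1) − (-2) + (0) = 4
  L: [ρ]_L + [J]_L − [ϕ]_L + [k_r]_L = (-3) + (2) − (-2) + (0) = 1
  T: [ρ]_T + [J]_T − [ϕ]_T + [k_r]_T = (0) + (0) − (1) + (-1) = -2
  Θ: [ρ]_Θ + [J]_Θ − [ϕ]_Θ + [k_r]_Θ = (0) + (0) − (1) + (0) = -1
Net dimensions [M⁴ L T⁻² Θ⁻¹] ≠ [1] — not dimensionless.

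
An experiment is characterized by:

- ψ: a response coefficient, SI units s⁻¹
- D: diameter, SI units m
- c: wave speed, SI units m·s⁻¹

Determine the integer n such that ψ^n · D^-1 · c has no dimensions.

-1

Balance the T exponent: (-1)·n from ψ, plus −(0) + (-1) = -1 from the rest, must sum to zero.
−n − 1 = 0, so n = -1.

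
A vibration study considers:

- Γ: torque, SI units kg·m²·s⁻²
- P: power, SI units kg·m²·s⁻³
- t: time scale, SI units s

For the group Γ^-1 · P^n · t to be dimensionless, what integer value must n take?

Balance the M exponent: (1)·n from P, plus −(1) + (0) = -1 from the rest, must sum to zero.
n − 1 = 0, so n = 1.

1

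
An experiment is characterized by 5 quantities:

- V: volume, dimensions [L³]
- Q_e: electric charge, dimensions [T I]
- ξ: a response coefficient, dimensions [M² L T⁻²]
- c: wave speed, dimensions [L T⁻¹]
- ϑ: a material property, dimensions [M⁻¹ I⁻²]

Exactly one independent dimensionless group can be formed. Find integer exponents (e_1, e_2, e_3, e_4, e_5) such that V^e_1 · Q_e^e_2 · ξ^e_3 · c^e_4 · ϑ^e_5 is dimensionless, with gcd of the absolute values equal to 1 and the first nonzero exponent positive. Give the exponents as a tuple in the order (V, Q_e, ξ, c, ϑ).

M: e_1·(0) + e_2·(0) + e_3·(2) + e_4·(0) + e_5·(-1) = 0
L: e_1·(3) + e_2·(0) + e_3·(1) + e_4·(1) + e_5·(0) = 0
T: e_1·(0) + e_2·(1) + e_3·(-2) + e_4·(-1) + e_5·(0) = 0
I: e_1·(0) + e_2·(1) + e_3·(0) + e_4·(0) + e_5·(-2) = 0
Solving this homogeneous linear system for the smallest-integer solution (first nonzero entry positive) gives (1, -4, -1, -2, -2).

(1, -4, -1, -2, -2)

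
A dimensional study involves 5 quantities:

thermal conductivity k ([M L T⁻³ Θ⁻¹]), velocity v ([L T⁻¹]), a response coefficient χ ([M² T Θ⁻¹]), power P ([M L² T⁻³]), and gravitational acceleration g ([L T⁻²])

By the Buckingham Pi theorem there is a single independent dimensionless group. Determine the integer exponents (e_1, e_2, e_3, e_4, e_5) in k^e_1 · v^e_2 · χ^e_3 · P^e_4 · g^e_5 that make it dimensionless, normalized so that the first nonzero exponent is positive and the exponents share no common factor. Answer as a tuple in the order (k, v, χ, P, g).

(1, 1, -1, 1, -4)

M: e_1·(1) + e_2·(0) + e_3·(2) + e_4·(1) + e_5·(0) = 0
L: e_1·(1) + e_2·(1) + e_3·(0) + e_4·(2) + e_5·(1) = 0
T: e_1·(-3) + e_2·(-1) + e_3·(1) + e_4·(-3) + e_5·(-2) = 0
Θ: e_1·(-1) + e_2·(0) + e_3·(-1) + e_4·(0) + e_5·(0) = 0
Solving this homogeneous linear system for the smallest-integer solution (first nonzero entry positive) gives (1, 1, -1, 1, -4).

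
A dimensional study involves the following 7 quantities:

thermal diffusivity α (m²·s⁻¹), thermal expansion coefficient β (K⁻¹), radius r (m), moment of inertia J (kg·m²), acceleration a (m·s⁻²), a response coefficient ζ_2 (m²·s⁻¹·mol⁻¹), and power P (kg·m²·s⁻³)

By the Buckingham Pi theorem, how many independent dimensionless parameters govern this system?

2

There are 7 variables and 5 base dimensions (M, L, T, Θ, N).
The dimension matrix has rank 5.
Independent dimensionless groups: 7 − 5 = 2.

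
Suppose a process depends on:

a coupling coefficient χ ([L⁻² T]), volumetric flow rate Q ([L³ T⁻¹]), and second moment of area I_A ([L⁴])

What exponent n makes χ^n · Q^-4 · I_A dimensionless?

-4

Balance the L exponent: (-2)·n from χ, plus −4·(3) + (4) = -8 from the rest, must sum to zero.
-2n − 8 = 0, so n = -4.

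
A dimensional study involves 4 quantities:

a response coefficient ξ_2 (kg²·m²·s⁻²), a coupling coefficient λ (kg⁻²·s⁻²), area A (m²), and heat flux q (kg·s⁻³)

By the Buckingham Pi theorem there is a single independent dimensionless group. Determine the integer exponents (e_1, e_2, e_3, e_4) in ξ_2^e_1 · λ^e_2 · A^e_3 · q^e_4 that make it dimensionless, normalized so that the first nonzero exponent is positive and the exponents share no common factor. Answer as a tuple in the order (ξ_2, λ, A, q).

M: e_1·(2) + e_2·(-2) + e_3·(0) + e_4·(1) = 0
L: e_1·(2) + e_2·(0) + e_3·(2) + e_4·(0) = 0
T: e_1·(-2) + e_2·(-2) + e_3·(0) + e_4·(-3) = 0
Solving this homogeneous linear system for the smallest-integer solution (first nonzero entry positive) gives (2, 1, -2, -2).

(2, 1, -2, -2)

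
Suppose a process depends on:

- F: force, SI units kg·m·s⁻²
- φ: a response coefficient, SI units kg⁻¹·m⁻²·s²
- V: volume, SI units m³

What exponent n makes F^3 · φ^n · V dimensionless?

3

Balance the M exponent: (-1)·n from φ, plus 3·(1) + (0) = 3 from the rest, must sum to zero.
−n + 3 = 0, so n = 3.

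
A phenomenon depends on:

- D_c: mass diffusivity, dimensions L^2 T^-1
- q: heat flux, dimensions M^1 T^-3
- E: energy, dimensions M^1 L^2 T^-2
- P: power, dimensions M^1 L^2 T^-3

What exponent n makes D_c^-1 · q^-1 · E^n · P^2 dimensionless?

-1

Balance the M exponent: (1)·n from E, plus −(0) − (1) + 2·(1) = 1 from the rest, must sum to zero.
n + 1 = 0, so n = -1.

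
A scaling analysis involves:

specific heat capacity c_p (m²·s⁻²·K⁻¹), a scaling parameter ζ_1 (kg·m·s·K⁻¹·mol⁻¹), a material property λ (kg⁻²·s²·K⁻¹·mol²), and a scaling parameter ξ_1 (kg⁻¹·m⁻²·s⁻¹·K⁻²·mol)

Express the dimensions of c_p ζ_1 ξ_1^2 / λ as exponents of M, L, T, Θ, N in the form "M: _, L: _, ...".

Collect each base-dimension exponent across the product:
  M: (0) + (1) − (-2) + 2·(-1) = 1
  L: (2) + (1) − (0) + 2·(-2) = -1
  T: (-2) + (1) − (2) + 2·(-1) = -5
  Θ: (-1) + (-1) − (-1) + 2·(-2) = -5
  N: (0) + (-1) − (2) + 2·(1) = -1
So the dimensions are [M L⁻¹ T⁻⁵ Θ⁻⁵ N⁻¹].

M: 1, L: -1, T: -5, Θ: -5, N: -1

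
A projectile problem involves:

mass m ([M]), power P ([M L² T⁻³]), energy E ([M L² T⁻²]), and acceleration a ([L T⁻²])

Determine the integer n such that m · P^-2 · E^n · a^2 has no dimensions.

Balance the M exponent: (1)·n from E, plus (1) − 2·(1) + 2·(0) = -1 from the rest, must sum to zero.
n − 1 = 0, so n = 1.

1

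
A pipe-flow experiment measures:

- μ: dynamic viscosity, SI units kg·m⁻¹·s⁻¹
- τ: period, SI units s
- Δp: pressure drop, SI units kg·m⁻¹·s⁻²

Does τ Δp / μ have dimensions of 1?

Sum the exponent of each base dimension across the product:
  M: −[μ]_M + [τ]_M + [Δp]_M = −(1) + (0) + (1) = 0
  L: −[μ]_L + [τ]_L + [Δp]_L = −(-1) + (0) + (-1) = 0
  T: −[μ]_T + [τ]_T + [Δp]_T = −(-1) + (1) + (-2) = 0
All base exponents vanish — dimensionless.

yes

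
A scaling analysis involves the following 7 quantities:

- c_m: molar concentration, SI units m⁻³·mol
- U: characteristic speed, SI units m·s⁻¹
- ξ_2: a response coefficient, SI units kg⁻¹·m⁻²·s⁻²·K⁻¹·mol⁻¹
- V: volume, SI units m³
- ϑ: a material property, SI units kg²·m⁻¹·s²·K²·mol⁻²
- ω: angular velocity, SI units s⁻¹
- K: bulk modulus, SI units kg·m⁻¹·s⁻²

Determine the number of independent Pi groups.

There are 7 variables and 5 base dimensions (M, L, T, Θ, N).
The dimension matrix has rank 5.
Independent dimensionless groups: 7 − 5 = 2.

2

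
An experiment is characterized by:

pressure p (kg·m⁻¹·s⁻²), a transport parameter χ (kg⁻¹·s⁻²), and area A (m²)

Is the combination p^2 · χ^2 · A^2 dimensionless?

no

Sum the exponent of each base dimension across the product:
  M: 2·[p]_M + 2·[χ]_M + 2·[A]_M = 2·(1) + 2·(-1) + 2·(0) = 0
  L: 2·[p]_L + 2·[χ]_L + 2·[A]_L = 2·(-1) + 2·(0) + 2·(2) = 2
  T: 2·[p]_T + 2·[χ]_T + 2·[A]_T = 2·(-2) + 2·(-2) + 2·(0) = -8
Net dimensions [L² T⁻⁸] ≠ [1] — not dimensionless.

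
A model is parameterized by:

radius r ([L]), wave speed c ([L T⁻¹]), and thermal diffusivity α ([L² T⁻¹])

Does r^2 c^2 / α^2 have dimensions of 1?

yes

Sum the exponent of each base dimension across the product:
  M: 2·[r]_M + 2·[c]_M − 2·[α]_M = 2·(0) + 2·(0) − 2·(0) = 0
  L: 2·[r]_L + 2·[c]_L − 2·[α]_L = 2·(1) + 2·(1) − 2·(2) = 0
  T: 2·[r]_T + 2·[c]_T − 2·[α]_T = 2·(0) + 2·(-1) − 2·(-1) = 0
  N: 2·[r]_N + 2·[c]_N − 2·[α]_N = 2·(0) + 2·(0) − 2·(0) = 0
All base exponents vanish — dimensionless.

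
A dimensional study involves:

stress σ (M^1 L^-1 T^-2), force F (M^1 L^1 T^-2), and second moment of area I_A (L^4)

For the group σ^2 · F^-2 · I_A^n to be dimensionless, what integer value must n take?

1

Balance the L exponent: (4)·n from I_A, plus 2·(-1) − 2·(1) = -4 from the rest, must sum to zero.
4n − 4 = 0, so n = 1.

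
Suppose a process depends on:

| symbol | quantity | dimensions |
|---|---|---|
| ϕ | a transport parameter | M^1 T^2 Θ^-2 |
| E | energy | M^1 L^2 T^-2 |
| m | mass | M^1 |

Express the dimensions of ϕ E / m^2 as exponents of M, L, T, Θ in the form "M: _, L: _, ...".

Collect each base-dimension exponent across the product:
  M: (1) + (1) − 2·(1) = 0
  L: (0) + (2) − 2·(0) = 2
  T: (2) + (-2) − 2·(0) = 0
  Θ: (-2) + (0) − 2·(0) = -2
So the dimensions are [L² Θ⁻²].

M: 0, L: 2, T: 0, Θ: -2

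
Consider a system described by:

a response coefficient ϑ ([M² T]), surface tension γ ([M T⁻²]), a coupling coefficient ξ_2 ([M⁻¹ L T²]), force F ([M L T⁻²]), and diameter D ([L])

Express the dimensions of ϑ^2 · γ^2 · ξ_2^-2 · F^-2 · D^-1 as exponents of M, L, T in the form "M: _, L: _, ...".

M: 6, L: -5, T: -2

Collect each base-dimension exponent across the product:
  M: 2·(2) + 2·(1) − 2·(-1) − 2·(1) − (0) = 6
  L: 2·(0) + 2·(0) − 2·(1) − 2·(1) − (1) = -5
  T: 2·(1) + 2·(-2) − 2·(2) − 2·(-2) − (0) = -2
So the dimensions are [M⁶ L⁻⁵ T⁻²].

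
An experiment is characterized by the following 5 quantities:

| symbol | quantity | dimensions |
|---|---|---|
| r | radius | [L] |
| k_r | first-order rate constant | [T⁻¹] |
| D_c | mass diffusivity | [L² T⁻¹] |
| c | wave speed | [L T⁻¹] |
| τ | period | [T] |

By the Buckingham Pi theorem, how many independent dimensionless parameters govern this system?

3

There are 5 variables and 2 base dimensions (L, T).
The dimension matrix has rank 2.
Independent dimensionless groups: 5 − 2 = 3.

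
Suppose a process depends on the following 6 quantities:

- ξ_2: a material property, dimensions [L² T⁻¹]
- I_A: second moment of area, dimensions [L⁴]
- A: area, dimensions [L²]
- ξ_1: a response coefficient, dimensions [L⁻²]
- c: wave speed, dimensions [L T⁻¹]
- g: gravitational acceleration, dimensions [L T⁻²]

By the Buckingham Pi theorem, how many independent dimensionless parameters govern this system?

4

There are 6 variables and 2 base dimensions (L, T).
The dimension matrix has rank 2.
Independent dimensionless groups: 6 − 2 = 4.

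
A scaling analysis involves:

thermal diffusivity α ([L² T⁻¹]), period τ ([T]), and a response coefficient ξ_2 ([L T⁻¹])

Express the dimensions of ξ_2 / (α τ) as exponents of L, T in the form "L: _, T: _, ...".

L: -1, T: -1

Collect each base-dimension exponent across the product:
  L: −(2) − (0) + (1) = -1
  T: −(-1) − (1) + (-1) = -1
So the dimensions are [L⁻¹ T⁻¹].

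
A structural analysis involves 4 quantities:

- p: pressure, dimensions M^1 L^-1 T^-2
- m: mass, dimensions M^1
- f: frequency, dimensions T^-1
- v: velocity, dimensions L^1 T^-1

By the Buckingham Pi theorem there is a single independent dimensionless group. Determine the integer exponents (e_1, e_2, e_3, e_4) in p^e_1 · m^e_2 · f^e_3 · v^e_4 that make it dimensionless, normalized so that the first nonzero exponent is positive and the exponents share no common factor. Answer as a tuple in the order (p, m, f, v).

(1, -1, -3, 1)

M: e_1·(1) + e_2·(1) + e_3·(0) + e_4·(0) = 0
L: e_1·(-1) + e_2·(0) + e_3·(0) + e_4·(1) = 0
T: e_1·(-2) + e_2·(0) + e_3·(-1) + e_4·(-1) = 0
Solving this homogeneous linear system for the smallest-integer solution (first nonzero entry positive) gives (1, -1, -3, 1).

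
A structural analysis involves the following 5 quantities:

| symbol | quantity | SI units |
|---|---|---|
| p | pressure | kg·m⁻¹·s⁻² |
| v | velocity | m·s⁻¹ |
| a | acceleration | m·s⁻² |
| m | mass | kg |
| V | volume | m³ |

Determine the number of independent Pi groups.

2

There are 5 variables and 3 base dimensions (M, L, T).
The dimension matrix has rank 3.
Independent dimensionless groups: 5 − 3 = 2.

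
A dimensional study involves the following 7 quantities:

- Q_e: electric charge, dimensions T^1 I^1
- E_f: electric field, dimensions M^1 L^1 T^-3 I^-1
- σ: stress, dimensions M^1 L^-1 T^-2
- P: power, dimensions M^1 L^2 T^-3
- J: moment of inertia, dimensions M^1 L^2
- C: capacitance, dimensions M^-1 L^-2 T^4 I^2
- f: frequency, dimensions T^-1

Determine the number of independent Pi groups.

There are 7 variables and 4 base dimensions (M, L, T, I).
The dimension matrix has rank 4.
Independent dimensionless groups: 7 − 4 = 3.

3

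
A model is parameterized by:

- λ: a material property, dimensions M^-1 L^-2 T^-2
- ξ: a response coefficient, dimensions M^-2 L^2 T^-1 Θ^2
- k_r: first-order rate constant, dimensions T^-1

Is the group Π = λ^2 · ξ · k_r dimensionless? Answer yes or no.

no

Sum the exponent of each base dimension across the product:
  M: 2·[λ]_M + [ξ]_M + [k_r]_M = 2·(-1) + (-2) + (0) = -4
  L: 2·[λ]_L + [ξ]_L + [k_r]_L = 2·(-2) + (2) + (0) = -2
  T: 2·[λ]_T + [ξ]_T + [k_r]_T = 2·(-2) + (-1) + (-1) = -6
  Θ: 2·[λ]_Θ + [ξ]_Θ + [k_r]_Θ = 2·(0) + (2) + (0) = 2
Net dimensions [M⁻⁴ L⁻² T⁻⁶ Θ²] ≠ [1] — not dimensionless.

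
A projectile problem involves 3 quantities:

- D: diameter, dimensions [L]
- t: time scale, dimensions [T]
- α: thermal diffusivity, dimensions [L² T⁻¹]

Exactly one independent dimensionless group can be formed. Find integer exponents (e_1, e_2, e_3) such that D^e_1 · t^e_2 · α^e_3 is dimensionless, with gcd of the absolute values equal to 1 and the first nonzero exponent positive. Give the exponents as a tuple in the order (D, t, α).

(2, -1, -1)

L: e_1·(1) + e_2·(0) + e_3·(2) = 0
T: e_1·(0) + e_2·(1) + e_3·(-1) = 0
Solving this homogeneous linear system for the smallest-integer solution (first nonzero entry positive) gives (2, -1, -1).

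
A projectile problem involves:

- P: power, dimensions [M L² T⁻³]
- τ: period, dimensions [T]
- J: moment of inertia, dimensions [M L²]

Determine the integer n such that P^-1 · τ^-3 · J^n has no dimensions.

Balance the M exponent: (1)·n from J, plus −(1) − 3·(0) = -1 from the rest, must sum to zero.
n − 1 = 0, so n = 1.

1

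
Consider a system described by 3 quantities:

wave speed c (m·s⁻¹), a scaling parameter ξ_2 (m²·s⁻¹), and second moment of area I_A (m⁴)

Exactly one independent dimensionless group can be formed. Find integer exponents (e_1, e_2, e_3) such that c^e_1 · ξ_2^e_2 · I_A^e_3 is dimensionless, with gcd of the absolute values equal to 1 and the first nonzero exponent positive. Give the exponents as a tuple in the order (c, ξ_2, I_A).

L: e_1·(1) + e_2·(2) + e_3·(4) = 0
T: e_1·(-1) + e_2·(-1) + e_3·(0) = 0
Solving this homogeneous linear system for the smallest-integer solution (first nonzero entry positive) gives (4, -4, 1).

(4, -4, 1)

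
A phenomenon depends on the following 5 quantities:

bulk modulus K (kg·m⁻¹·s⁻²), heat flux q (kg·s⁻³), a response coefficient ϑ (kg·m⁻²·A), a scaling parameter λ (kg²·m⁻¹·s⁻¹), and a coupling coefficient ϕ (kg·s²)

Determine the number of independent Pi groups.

There are 5 variables and 4 base dimensions (M, L, T, I).
The dimension matrix has rank 4.
Independent dimensionless groups: 5 − 4 = 1.

1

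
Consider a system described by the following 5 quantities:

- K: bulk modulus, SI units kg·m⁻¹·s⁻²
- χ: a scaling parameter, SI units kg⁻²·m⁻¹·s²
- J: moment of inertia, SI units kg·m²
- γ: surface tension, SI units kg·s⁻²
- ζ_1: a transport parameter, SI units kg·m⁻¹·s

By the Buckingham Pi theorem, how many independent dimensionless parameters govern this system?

2

There are 5 variables and 3 base dimensions (M, L, T).
The dimension matrix has rank 3.
Independent dimensionless groups: 5 − 3 = 2.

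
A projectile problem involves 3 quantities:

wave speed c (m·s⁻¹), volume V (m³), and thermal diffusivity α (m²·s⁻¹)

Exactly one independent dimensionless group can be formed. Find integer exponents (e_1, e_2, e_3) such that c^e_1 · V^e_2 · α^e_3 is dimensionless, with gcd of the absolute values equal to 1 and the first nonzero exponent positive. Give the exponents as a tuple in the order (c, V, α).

(3, 1, -3)

L: e_1·(1) + e_2·(3) + e_3·(2) = 0
T: e_1·(-1) + e_2·(0) + e_3·(-1) = 0
Solving this homogeneous linear system for the smallest-integer solution (first nonzero entry positive) gives (3, 1, -3).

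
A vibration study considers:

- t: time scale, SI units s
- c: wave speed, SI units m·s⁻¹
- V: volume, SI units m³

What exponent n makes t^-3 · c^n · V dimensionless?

-3

Balance the L exponent: (1)·n from c, plus −3·(0) + (3) = 3 from the rest, must sum to zero.
n + 3 = 0, so n = -3.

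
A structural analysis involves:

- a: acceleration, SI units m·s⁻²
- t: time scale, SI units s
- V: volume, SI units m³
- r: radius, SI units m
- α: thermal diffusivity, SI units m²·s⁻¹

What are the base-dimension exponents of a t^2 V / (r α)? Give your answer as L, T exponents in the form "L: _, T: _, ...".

Collect each base-dimension exponent across the product:
  L: (1) + 2·(0) + (3) − (1) − (2) = 1
  T: (-2) + 2·(1) + (0) − (0) − (-1) = 1
So the dimensions are [L T].

L: 1, T: 1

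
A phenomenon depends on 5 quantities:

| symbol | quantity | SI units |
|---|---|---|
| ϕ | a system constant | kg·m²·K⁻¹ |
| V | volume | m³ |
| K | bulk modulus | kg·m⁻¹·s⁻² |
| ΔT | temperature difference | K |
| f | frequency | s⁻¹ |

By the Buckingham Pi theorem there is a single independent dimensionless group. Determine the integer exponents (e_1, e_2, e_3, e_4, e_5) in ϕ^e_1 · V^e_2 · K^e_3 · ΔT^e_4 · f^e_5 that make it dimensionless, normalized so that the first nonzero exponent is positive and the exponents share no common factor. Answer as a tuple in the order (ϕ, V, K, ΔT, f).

M: e_1·(1) + e_2·(0) + e_3·(1) + e_4·(0) + e_5·(0) = 0
L: e_1·(2) + e_2·(3) + e_3·(-1) + e_4·(0) + e_5·(0) = 0
T: e_1·(0) + e_2·(0) + e_3·(-2) + e_4·(0) + e_5·(-1) = 0
Θ: e_1·(-1) + e_2·(0) + e_3·(0) + e_4·(1) + e_5·(0) = 0
Solving this homogeneous linear system for the smallest-integer solution (first nonzero entry positive) gives (1, -1, -1, 1, 2).

(1, -1, -1, 1, 2)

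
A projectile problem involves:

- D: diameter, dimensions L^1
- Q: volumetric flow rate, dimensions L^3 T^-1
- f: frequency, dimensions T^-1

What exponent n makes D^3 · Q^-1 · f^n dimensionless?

1

Balance the T exponent: (-1)·n from f, plus 3·(0) − (-1) = 1 from the rest, must sum to zero.
−n + 1 = 0, so n = 1.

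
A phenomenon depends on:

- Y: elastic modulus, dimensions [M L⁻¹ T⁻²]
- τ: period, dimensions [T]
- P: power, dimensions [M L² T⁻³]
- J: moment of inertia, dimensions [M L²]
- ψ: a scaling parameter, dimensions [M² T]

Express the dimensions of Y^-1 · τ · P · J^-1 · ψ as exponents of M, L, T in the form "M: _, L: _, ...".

M: 1, L: 1, T: 1

Collect each base-dimension exponent across the product:
  M: −(1) + (0) + (1) − (1) + (2) = 1
  L: −(-1) + (0) + (2) − (2) + (0) = 1
  T: −(-2) + (1) + (-3) − (0) + (1) = 1
So the dimensions are [M L T].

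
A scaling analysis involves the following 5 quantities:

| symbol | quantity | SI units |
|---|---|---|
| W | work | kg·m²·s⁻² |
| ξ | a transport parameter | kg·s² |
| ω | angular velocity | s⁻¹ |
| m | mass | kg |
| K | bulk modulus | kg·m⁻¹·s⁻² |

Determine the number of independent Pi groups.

2

There are 5 variables and 3 base dimensions (M, L, T).
The dimension matrix has rank 3.
Independent dimensionless groups: 5 − 3 = 2.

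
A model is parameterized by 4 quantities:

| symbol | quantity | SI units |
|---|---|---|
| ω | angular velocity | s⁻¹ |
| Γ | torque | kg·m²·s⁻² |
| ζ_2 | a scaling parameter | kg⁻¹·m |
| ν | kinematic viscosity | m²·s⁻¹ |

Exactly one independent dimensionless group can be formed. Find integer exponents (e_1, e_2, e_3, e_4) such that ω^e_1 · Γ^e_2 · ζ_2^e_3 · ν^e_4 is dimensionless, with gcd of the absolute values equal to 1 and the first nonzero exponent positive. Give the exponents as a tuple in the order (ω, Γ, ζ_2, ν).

(1, -2, -2, 3)

M: e_1·(0) + e_2·(1) + e_3·(-1) + e_4·(0) = 0
L: e_1·(0) + e_2·(2) + e_3·(1) + e_4·(2) = 0
T: e_1·(-1) + e_2·(-2) + e_3·(0) + e_4·(-1) = 0
Solving this homogeneous linear system for the smallest-integer solution (first nonzero entry positive) gives (1, -2, -2, 3).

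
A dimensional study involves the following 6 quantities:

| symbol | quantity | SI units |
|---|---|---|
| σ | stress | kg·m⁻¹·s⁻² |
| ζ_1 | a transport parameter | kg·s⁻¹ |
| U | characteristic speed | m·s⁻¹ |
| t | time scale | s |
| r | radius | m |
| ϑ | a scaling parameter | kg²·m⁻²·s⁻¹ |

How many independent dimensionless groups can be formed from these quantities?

There are 6 variables and 3 base dimensions (M, L, T).
The dimension matrix has rank 3.
Independent dimensionless groups: 6 − 3 = 3.

3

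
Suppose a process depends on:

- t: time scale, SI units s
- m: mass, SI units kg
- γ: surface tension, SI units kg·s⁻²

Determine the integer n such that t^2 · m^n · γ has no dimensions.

Balance the M exponent: (1)·n from m, plus 2·(0) + (1) = 1 from the rest, must sum to zero.
n + 1 = 0, so n = -1.

-1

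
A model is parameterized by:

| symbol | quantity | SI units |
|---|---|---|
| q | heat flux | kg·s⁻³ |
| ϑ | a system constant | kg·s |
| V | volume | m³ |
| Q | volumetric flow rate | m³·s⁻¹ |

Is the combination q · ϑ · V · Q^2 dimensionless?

Sum the exponent of each base dimension across the product:
  M: [q]_M + [ϑ]_M + [V]_M + 2·[Q]_M = (1) + (1) + (0) + 2·(0) = 2
  L: [q]_L + [ϑ]_L + [V]_L + 2·[Q]_L = (0) + (0) + (3) + 2·(3) = 9
  T: [q]_T + [ϑ]_T + [V]_T + 2·[Q]_T = (-3) + (1) + (0) + 2·(-1) = -4
Net dimensions [M² L⁹ T⁻⁴] ≠ [1] — not dimensionless.

no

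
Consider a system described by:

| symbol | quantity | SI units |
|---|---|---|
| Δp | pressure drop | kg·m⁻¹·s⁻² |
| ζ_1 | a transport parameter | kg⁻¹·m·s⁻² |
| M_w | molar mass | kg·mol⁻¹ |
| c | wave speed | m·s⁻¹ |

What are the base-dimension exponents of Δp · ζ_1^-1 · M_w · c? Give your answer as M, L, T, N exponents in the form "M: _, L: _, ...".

Collect each base-dimension exponent across the product:
  M: (1) − (-1) + (1) + (0) = 3
  L: (-1) − (1) + (0) + (1) = -1
  T: (-2) − (-2) + (0) + (-1) = -1
  N: (0) − (0) + (-1) + (0) = -1
So the dimensions are [M³ L⁻¹ T⁻¹ N⁻¹].

M: 3, L: -1, T: -1, N: -1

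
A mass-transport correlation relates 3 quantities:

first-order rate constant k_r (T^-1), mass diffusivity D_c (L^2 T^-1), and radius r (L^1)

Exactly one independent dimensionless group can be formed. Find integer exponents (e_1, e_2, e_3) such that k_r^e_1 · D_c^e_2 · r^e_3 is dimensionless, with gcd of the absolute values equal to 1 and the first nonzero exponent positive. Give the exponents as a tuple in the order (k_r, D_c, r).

(1, -1, 2)

L: e_1·(0) + e_2·(2) + e_3·(1) = 0
T: e_1·(-1) + e_2·(-1) + e_3·(0) = 0
Solving this homogeneous linear system for the smallest-integer solution (first nonzero entry positive) gives (1, -1, 2).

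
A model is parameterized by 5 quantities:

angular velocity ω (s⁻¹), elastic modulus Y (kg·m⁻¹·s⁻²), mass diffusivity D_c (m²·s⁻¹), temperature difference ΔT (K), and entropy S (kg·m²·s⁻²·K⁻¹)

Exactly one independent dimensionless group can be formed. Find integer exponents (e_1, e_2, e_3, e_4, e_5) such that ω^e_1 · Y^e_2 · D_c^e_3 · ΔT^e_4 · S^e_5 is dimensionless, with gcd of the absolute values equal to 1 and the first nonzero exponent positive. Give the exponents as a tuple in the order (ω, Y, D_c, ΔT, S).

(3, -2, -3, 2, 2)

M: e_1·(0) + e_2·(1) + e_3·(0) + e_4·(0) + e_5·(1) = 0
L: e_1·(0) + e_2·(-1) + e_3·(2) + e_4·(0) + e_5·(2) = 0
T: e_1·(-1) + e_2·(-2) + e_3·(-1) + e_4·(0) + e_5·(-2) = 0
Θ: e_1·(0) + e_2·(0) + e_3·(0) + e_4·(1) + e_5·(-1) = 0
Solving this homogeneous linear system for the smallest-integer solution (first nonzero entry positive) gives (3, -2, -3, 2, 2).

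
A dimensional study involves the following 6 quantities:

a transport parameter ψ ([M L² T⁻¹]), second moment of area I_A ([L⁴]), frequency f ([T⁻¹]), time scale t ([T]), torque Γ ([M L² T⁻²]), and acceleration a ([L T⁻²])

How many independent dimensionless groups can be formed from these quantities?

3

There are 6 variables and 3 base dimensions (M, L, T).
The dimension matrix has rank 3.
Independent dimensionless groups: 6 − 3 = 3.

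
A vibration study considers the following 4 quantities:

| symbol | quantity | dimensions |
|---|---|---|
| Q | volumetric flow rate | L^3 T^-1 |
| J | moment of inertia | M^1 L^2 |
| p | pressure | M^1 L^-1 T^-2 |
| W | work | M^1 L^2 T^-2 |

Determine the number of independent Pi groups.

1

There are 4 variables and 3 base dimensions (M, L, T).
The dimension matrix has rank 3.
Independent dimensionless groups: 4 − 3 = 1.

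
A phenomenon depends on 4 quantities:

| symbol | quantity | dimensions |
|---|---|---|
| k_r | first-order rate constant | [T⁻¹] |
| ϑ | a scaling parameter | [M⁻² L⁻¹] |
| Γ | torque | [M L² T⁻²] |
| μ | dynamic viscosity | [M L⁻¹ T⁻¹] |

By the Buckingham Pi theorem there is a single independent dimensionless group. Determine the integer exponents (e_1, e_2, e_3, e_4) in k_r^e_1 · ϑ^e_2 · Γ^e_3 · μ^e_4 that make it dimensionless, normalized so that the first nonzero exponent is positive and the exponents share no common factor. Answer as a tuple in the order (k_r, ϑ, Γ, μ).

(3, -1, -1, -1)

M: e_1·(0) + e_2·(-2) + e_3·(1) + e_4·(1) = 0
L: e_1·(0) + e_2·(-1) + e_3·(2) + e_4·(-1) = 0
T: e_1·(-1) + e_2·(0) + e_3·(-2) + e_4·(-1) = 0
Solving this homogeneous linear system for the smallest-integer solution (first nonzero entry positive) gives (3, -1, -1, -1).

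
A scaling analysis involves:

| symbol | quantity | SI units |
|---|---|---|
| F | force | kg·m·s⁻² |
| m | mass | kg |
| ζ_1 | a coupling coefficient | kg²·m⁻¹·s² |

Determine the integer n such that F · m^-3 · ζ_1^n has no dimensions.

Balance the M exponent: (2)·n from ζ_1, plus (1) − 3·(1) = -2 from the rest, must sum to zero.
2n − 2 = 0, so n = 1.

1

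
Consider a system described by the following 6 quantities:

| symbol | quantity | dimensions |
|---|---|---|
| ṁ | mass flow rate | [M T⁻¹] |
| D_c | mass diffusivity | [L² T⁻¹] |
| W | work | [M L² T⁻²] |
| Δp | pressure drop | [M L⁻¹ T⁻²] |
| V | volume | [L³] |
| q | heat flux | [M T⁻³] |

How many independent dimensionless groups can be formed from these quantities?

3

There are 6 variables and 3 base dimensions (M, L, T).
The dimension matrix has rank 3.
Independent dimensionless groups: 6 − 3 = 3.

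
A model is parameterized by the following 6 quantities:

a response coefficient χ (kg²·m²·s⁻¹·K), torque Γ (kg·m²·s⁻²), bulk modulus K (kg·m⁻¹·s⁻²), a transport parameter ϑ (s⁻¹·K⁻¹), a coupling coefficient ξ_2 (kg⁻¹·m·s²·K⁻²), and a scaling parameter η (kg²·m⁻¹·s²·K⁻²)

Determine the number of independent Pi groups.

There are 6 variables and 4 base dimensions (M, L, T, Θ).
The dimension matrix has rank 4.
Independent dimensionless groups: 6 − 4 = 2.

2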